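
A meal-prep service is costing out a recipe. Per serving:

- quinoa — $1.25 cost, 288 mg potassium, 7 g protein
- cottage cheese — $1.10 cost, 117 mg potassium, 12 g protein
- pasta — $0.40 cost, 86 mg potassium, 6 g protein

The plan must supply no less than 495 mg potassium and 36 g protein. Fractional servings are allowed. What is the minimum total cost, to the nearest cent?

$2.40

quinoa only: max(495/288, 36/7) = 5.143 servings → $6.43.
cottage cheese only: max(495/117, 36/12) = 4.231 servings → $4.65.
pasta only: max(495/86, 36/6) = 6 servings → $2.40.
quinoa + cottage cheese with both tight: 0.6553 servings and 2.618 servings → $3.70.
quinoa + pasta: intersection lies outside the first quadrant.
cottage cheese + pasta with both tight: 0.3818 servings and 5.236 servings → $2.51.
So the least-cost plan costs $2.40.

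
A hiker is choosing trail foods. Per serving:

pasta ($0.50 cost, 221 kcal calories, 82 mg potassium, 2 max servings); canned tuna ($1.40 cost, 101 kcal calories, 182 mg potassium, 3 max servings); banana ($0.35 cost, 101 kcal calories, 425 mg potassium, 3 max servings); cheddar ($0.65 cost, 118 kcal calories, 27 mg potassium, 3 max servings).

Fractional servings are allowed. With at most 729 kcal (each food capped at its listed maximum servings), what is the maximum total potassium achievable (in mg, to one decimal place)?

Potassium per kcal: banana 4.208, canned tuna 1.802, pasta 0.371, cheddar 0.2288.
Take 3 servings of banana: uses 303 kcal, +1275.0 mg potassium (running total 1275.0 mg).
Take 3 servings of canned tuna: uses 303 kcal, +546.0 mg potassium (running total 1821.0 mg).
Take 0.5566 servings of pasta: uses 123 kcal, +45.6 mg potassium (running total 1866.6 mg).
Greedy by best ratio exhausts the calories allowance optimally: 1866.6 mg.

1866.6 mg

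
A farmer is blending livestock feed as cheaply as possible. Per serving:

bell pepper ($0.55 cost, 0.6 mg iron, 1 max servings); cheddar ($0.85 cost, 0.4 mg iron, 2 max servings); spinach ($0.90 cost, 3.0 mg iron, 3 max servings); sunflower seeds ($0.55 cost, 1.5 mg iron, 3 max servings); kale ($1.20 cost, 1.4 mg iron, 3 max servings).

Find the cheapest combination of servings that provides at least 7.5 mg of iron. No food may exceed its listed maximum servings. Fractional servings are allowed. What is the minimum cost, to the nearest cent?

$2.25

Cost per mg of iron: spinach $0.3000, sunflower seeds $0.3667, kale $0.8571, bell pepper $0.9167, cheddar $2.1250.
Take 2.5 servings of spinach: +7.5 mg iron for $2.25 (total $2.25, still need 0.0 mg).
Filling from the cheapest source first is optimal under one linear minimum: $2.25.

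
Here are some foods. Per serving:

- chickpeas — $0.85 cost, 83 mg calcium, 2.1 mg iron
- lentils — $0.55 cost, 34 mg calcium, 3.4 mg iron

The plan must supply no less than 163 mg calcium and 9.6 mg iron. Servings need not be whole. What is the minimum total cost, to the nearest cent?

Minimising a linear cost over {calcium ≥ 163, iron ≥ 9.6, servings ≥ 0} — the optimum is at a vertex, using one or two foods.
chickpeas only: max(163/83, 9.6/2.1) = 4.571 servings → $3.89.
lentils only: max(163/34, 9.6/3.4) = 4.794 servings → $2.64.
chickpeas + lentils with both tight: 1.081 servings and 2.156 servings → $2.10.
So the least-cost plan costs $2.10.

$2.10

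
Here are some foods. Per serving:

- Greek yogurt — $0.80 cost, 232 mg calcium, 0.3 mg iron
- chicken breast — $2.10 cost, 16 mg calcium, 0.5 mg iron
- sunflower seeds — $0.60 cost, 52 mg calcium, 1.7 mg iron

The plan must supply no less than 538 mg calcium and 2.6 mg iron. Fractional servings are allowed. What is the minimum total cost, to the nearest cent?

Greek yogurt only: max(538/232, 2.6/0.3) = 8.667 servings → $6.93.
chicken breast only: max(538/16, 2.6/0.5) = 33.62 servings → $70.61.
sunflower seeds only: max(538/52, 2.6/1.7) = 10.35 servings → $6.21.
Greek yogurt + chicken breast with both tight: 2.045 servings and 3.973 servings → $9.98.
Greek yogurt + sunflower seeds with both tight: 2.058 servings and 1.166 servings → $2.35.
chicken breast + sunflower seeds with both targets exact would need a negative amount; discard.
The minimum over all feasible corners is $2.35.

$2.35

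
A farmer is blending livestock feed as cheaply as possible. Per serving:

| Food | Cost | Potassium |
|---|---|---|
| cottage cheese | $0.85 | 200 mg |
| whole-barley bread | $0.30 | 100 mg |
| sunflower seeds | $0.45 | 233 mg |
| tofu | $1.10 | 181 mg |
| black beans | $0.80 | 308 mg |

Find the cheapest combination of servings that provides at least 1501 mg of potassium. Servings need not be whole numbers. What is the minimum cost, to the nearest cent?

Cost per mg of potassium: sunflower seeds $0.0019, black beans $0.0026, whole-barley bread $0.0030, cottage cheese $0.0043, tofu $0.0061.
With no serving limits, use only sunflower seeds: 1501 mg / 233 mg = 6.442 servings × $0.45 = $2.90.

$2.90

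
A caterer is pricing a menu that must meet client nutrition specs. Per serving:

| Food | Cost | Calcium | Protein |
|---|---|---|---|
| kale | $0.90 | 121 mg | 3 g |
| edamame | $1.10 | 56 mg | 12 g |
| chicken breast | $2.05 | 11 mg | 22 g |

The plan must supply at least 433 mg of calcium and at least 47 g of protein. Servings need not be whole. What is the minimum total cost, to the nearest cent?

$5.56

Two binding constraints pin down two serving amounts, so the optimal mix uses at most two foods. The candidates are each food alone (scaled to the tighter of calcium/protein) and each pair with both constraints tight.
kale only: max(433/121, 47/3) = 15.67 servings → $14.10.
edamame only: max(433/56, 47/12) = 7.732 servings → $8.51.
chicken breast only: max(433/11, 47/22) = 39.36 servings → $80.70.
kale + edamame with both tight: 1.997 servings and 3.417 servings → $5.56.
kale + chicken breast with both tight: 3.427 servings and 1.669 servings → $6.51.
edamame + chicken breast with both targets exact would need a negative amount; discard.
The minimum over all feasible corners is $5.56.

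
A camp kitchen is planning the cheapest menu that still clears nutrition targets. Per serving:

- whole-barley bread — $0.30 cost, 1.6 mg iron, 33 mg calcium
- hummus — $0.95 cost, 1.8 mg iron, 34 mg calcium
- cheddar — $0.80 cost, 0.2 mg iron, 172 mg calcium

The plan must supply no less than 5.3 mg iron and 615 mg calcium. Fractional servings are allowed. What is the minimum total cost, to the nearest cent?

A basic optimal solution has at most two foods positive. Try each food alone and each pair with both targets met exactly.
whole-barley bread only: max(5.3/1.6, 615/33) = 18.64 servings → $5.59.
hummus only: max(5.3/1.8, 615/34) = 18.09 servings → $17.18.
cheddar only: max(5.3/0.2, 615/172) = 26.5 servings → $21.20.
whole-barley bread + hummus: the both-tight solution has a negative serving — not a feasible corner.
whole-barley bread + cheddar with both tight: 2.936 servings and 3.012 servings → $3.29.
hummus + cheddar with both tight: 2.604 servings and 3.061 servings → $4.92.
So the least-cost plan costs $3.29.

$3.29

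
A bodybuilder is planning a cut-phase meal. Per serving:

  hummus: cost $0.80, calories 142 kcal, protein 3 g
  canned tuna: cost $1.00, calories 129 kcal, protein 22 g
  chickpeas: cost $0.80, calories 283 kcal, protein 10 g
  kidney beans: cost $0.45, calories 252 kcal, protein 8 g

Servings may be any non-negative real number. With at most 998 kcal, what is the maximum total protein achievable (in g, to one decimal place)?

170.2 g

Protein per kcal: canned tuna 0.1705, chickpeas 0.03534, kidney beans 0.03175, hummus 0.02113.
With no serving limits, spend the whole calories allowance on canned tuna: 998 kcal / 129 kcal × 22 g = 170.2 g.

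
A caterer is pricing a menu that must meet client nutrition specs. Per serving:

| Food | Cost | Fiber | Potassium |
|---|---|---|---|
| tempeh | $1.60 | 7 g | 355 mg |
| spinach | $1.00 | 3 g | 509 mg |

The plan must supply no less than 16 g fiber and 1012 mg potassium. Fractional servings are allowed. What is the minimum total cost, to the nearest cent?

$3.83

A basic optimal solution has at most two foods positive. Try each food alone and each pair with both targets met exactly.
tempeh only: max(16/7, 1012/355) = 2.851 servings → $4.56.
spinach only: max(16/3, 1012/509) = 5.333 servings → $5.33.
tempeh + spinach with both tight: 2.045 servings and 0.562 servings → $3.83.
So the least-cost plan costs $3.83.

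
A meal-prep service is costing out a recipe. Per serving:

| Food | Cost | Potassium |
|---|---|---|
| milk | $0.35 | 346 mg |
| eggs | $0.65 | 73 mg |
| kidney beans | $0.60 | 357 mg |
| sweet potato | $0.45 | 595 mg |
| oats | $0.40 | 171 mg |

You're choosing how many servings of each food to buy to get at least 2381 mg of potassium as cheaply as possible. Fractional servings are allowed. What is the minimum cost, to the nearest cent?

$1.80

Cost per mg of potassium: sweet potato $0.0008, milk $0.0010, kidney beans $0.0017, oats $0.0023, eggs $0.0089.
With no serving limits, use only sweet potato: 2381 mg / 595 mg = 4.002 servings × $0.45 = $1.80.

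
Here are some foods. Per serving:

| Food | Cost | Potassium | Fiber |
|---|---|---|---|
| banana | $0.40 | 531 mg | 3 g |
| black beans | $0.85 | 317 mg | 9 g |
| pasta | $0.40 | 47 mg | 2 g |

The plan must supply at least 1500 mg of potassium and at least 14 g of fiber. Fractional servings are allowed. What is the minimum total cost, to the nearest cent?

$1.60

Two binding constraints pin down two serving amounts, so the optimal mix uses at most two foods. The candidates are each food alone (scaled to the tighter of potassium/fiber) and each pair with both constraints tight.
banana only: max(1500/531, 14/3) = 4.667 servings → $1.87.
black beans only: max(1500/317, 14/9) = 4.732 servings → $4.02.
pasta only: max(1500/47, 14/2) = 31.91 servings → $12.77.
banana + black beans with both tight: 2.367 servings and 0.7665 servings → $1.60.
banana + pasta with both tight: 2.543 servings and 3.186 servings → $2.29.
black beans + pasta: the both-tight solution has a negative serving — not a feasible corner.
So the least-cost plan costs $1.60.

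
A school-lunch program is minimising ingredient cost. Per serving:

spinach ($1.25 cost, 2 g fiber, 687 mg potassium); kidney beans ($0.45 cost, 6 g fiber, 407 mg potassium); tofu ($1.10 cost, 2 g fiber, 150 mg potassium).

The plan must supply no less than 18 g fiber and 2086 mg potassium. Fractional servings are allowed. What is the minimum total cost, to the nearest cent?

$2.31

Check every corner: each single food scaled to meet both minima, and each pair solved so both constraints bind.
spinach only: max(18/2, 2086/687) = 9 servings → $11.25.
kidney beans only: max(18/6, 2086/407) = 5.125 servings → $2.31.
tofu only: max(18/2, 2086/150) = 13.91 servings → $15.30.
spinach + kidney beans with both tight: 1.569 servings and 2.477 servings → $3.08.
spinach + tofu with both tight: 1.371 servings and 7.629 servings → $10.11.
kidney beans + tofu: intersection lies outside the first quadrant.
So the least-cost plan costs $2.31.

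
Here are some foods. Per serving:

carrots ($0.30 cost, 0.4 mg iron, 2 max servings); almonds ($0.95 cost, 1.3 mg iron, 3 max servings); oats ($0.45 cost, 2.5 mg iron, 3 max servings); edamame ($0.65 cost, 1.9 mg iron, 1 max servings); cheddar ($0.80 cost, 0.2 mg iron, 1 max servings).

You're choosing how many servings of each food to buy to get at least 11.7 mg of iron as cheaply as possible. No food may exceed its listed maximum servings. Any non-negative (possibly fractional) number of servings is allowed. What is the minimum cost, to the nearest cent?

Cost per mg of iron: oats $0.1800, edamame $0.3421, almonds $0.7308, carrots $0.7500, cheddar $4.0000.
Take 3 servings of oats: +7.5 mg iron for $1.35 (total $1.35, still need 4.2 mg).
Take 1 serving of edamame: +1.9 mg iron for $0.65 (total $2.00, still need 2.3 mg).
Take 1.769 servings of almonds: +2.3 mg iron for $1.68 (total $3.68, still need 0.0 mg).
Filling from the cheapest source first is optimal under one linear minimum: $3.68.

$3.68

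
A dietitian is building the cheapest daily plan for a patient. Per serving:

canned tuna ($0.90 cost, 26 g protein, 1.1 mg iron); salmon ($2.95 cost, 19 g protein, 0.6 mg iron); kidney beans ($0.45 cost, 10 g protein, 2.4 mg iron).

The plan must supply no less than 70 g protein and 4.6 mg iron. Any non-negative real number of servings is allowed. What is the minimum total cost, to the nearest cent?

$2.51

For a min-cost LP with two ≥-constraints, a basic feasible solution has at most two positive variables.
canned tuna only: max(70/26, 4.6/1.1) = 4.182 servings → $3.76.
salmon only: max(70/19, 4.6/0.6) = 7.667 servings → $22.62.
kidney beans only: max(70/10, 4.6/2.4) = 7 servings → $3.15.
canned tuna + salmon with both targets exact would need a negative amount; discard.
canned tuna + kidney beans with both tight: 2.374 servings and 0.8288 servings → $2.51.
salmon + kidney beans with both tight: 3.081 servings and 1.146 servings → $9.60.
So the least-cost plan costs $2.51.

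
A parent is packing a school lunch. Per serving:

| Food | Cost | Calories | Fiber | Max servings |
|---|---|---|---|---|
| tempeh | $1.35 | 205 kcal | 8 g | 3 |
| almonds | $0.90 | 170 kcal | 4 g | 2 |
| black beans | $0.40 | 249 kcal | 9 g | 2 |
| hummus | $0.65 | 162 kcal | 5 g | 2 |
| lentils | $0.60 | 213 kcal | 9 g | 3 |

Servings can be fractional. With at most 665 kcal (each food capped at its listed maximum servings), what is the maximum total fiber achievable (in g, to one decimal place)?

Fiber per kcal: lentils 0.04225, tempeh 0.03902, black beans 0.03614, hummus 0.03086, almonds 0.02353.
Take 3 servings of lentils: uses 639 kcal, +27.0 g fiber (running total 27.0 g).
Take 0.1268 servings of tempeh: uses 26 kcal, +1.0 g fiber (running total 28.0 g).
Greedy by best ratio exhausts the calories allowance optimally: 28.0 g.

28.0 g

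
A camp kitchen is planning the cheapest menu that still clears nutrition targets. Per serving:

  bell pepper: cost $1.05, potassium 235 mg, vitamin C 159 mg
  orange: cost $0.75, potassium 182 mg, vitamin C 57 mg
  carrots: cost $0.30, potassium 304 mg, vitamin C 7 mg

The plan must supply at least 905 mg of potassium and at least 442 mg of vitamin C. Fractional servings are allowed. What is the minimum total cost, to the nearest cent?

Two binding constraints pin down two serving amounts, so the optimal mix uses at most two foods. The candidates are each food alone (scaled to the tighter of potassium/vitamin C) and each pair with both constraints tight.
bell pepper only: max(905/235, 442/159) = 3.851 servings → $4.04.
orange only: max(905/182, 442/57) = 7.754 servings → $5.82.
carrots only: max(905/304, 442/7) = 63.14 servings → $18.94.
bell pepper + orange with both tight: 1.857 servings and 2.575 servings → $3.88.
bell pepper + carrots with both tight: 2.742 servings and 0.8572 servings → $3.14.
orange + carrots with both targets exact would need a negative amount; discard.
So the least-cost plan costs $3.14.

$3.14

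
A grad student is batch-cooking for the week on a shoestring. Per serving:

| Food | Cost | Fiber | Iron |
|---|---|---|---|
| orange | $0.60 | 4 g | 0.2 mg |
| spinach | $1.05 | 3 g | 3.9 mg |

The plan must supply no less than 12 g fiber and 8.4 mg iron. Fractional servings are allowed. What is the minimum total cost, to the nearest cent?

$3.05

Compare the cost at each extreme point of the feasible region.
orange only: max(12/4, 8.4/0.2) = 42 servings → $25.20.
spinach only: max(12/3, 8.4/3.9) = 4 servings → $4.20.
orange + spinach with both tight: 1.44 servings and 2.08 servings → $3.05.
The minimum over all feasible corners is $3.05.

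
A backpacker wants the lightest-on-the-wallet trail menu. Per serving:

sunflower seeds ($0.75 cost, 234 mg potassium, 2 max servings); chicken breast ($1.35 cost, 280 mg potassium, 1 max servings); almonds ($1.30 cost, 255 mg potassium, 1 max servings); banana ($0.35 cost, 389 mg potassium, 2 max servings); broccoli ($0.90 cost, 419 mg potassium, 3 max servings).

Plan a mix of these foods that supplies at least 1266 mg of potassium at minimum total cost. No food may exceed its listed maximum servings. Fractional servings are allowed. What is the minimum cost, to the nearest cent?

Cost per mg of potassium: banana $0.0009, broccoli $0.0021, sunflower seeds $0.0032, chicken breast $0.0048, almonds $0.0051.
Take 2 servings of banana: +778.0 mg potassium for $0.70 (total $0.70, still need 488.0 mg).
Take 1.165 servings of broccoli: +488.0 mg potassium for $1.05 (total $1.75, still need 0.0 mg).
Filling from the cheapest source first is optimal under one linear minimum: $1.75.

$1.75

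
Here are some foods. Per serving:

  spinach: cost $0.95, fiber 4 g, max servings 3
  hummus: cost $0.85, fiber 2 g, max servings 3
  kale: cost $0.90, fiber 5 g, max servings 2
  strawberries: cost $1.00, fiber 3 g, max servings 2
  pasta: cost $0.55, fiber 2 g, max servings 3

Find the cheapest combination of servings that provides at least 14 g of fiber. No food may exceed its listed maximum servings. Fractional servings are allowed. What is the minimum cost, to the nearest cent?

$2.75

Cost per g of fiber: kale $0.1800, spinach $0.2375, pasta $0.2750, strawberries $0.3333, hummus $0.4250.
Take 2 servings of kale: +10.0 g fiber for $1.80 (total $1.80, still need 4.0 g).
Take 1 serving of spinach: +4.0 g fiber for $0.95 (total $2.75, still need 0.0 g).
Greedy by cheapest-per-g is optimal for a single linear constraint, so the minimum cost is $2.75.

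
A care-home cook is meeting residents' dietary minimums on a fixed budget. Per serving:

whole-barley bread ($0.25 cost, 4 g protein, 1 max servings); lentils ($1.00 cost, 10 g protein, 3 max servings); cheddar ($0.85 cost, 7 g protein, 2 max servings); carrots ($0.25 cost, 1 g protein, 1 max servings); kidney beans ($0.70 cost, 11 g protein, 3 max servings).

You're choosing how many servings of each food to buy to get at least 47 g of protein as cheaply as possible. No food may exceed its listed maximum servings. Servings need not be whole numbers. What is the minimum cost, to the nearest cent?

$3.35

Cost per g of protein: whole-barley bread $0.0625, kidney beans $0.0636, lentils $0.1000, cheddar $0.1214, carrots $0.2500.
Take 1 serving of whole-barley bread: +4.0 g protein for $0.25 (total $0.25, still need 43.0 g).
Take 3 servings of kidney beans: +33.0 g protein for $2.10 (total $2.35, still need 10.0 g).
Take 1 serving of lentils: +10.0 g protein for $1.00 (total $3.35, still need 0.0 g).
Greedy by cheapest-per-g is optimal for a single linear constraint, so the minimum cost is $3.35.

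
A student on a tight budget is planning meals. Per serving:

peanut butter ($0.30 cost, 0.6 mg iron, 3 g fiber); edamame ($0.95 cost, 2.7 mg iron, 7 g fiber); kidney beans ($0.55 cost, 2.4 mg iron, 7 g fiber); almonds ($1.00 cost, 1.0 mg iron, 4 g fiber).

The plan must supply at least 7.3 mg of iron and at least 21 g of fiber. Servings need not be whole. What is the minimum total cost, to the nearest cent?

Compare the cost at each extreme point of the feasible region.
peanut butter only: max(7.3/0.6, 21/3) = 12.17 servings → $3.65.
edamame only: max(7.3/2.7, 21/7) = 3 servings → $2.85.
kidney beans only: max(7.3/2.4, 21/7) = 3.042 servings → $1.67.
almonds only: max(7.3/1.0, 21/4) = 7.3 servings → $7.30.
peanut butter + edamame with both tight: 1.436 servings and 2.385 servings → $2.70.
peanut butter + kidney beans with both targets exact would need a negative amount; discard.
peanut butter + almonds: intersection lies outside the first quadrant.
edamame + kidney beans with both tight: 0.3333 servings and 2.667 servings → $1.78.
edamame + almonds with both tight: 2.158 servings and 1.474 servings → $3.52.
kidney beans + almonds with both targets exact would need a negative amount; discard.
Cheapest feasible corner: $1.67.

$1.67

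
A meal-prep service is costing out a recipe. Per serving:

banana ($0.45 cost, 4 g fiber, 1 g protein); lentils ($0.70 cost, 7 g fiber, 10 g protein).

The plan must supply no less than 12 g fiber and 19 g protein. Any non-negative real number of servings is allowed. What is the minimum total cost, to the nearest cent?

$1.33

An LP optimum is at a vertex; with two nutrient constraints at most two foods are used. Check each candidate.
banana only: max(12/4, 19/1) = 19 servings → $8.55.
lentils only: max(12/7, 19/10) = 1.9 servings → $1.33.
banana + lentils with both targets exact would need a negative amount; discard.
The minimum over all feasible corners is $1.33.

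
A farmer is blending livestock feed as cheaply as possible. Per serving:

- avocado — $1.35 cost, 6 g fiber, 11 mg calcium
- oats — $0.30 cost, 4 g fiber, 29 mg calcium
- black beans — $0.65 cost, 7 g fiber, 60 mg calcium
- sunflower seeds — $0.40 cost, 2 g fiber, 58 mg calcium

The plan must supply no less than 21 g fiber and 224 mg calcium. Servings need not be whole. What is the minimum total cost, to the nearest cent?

$1.99

With two linear requirements the optimum uses one or two foods; enumerate the corners.
avocado only: max(21/6, 224/11) = 20.36 servings → $27.49.
oats only: max(21/4, 224/29) = 7.724 servings → $2.32.
black beans only: max(21/7, 224/60) = 3.733 servings → $2.43.
sunflower seeds only: max(21/2, 224/58) = 10.5 servings → $4.20.
avocado + oats with both targets exact would need a negative amount; discard.
avocado + black beans with both targets exact would need a negative amount; discard.
avocado + sunflower seeds with both tight: 2.362 servings and 3.414 servings → $4.55.
oats + black beans: the both-tight solution has a negative serving — not a feasible corner.
oats + sunflower seeds with both tight: 4.425 servings and 1.649 servings → $1.99.
black beans + sunflower seeds with both tight: 2.692 servings and 1.077 servings → $2.18.
The minimum over all feasible corners is $1.99.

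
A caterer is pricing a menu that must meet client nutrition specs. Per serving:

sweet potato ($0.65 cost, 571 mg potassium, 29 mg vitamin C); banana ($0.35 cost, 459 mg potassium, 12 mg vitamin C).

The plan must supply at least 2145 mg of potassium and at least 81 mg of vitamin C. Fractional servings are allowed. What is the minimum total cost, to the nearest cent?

At the optimum either one food covers both requirements or two foods hit both targets exactly; no other combination can be cheaper.
sweet potato only: max(2145/571, 81/29) = 3.757 servings → $2.44.
banana only: max(2145/459, 81/12) = 6.75 servings → $2.36.
sweet potato + banana with both tight: 1.771 servings and 2.47 servings → $2.02.
The minimum over all feasible corners is $2.02.

$2.02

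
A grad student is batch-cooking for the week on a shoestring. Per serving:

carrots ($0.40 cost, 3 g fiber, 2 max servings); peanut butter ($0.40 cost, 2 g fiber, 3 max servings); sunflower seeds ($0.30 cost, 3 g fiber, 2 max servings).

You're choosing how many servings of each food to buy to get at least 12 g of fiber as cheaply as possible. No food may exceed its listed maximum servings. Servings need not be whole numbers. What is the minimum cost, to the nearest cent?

Cost per g of fiber: sunflower seeds $0.1000, carrots $0.1333, peanut butter $0.2000.
Take 2 servings of sunflower seeds: +6.0 g fiber for $0.60 (total $0.60, still need 6.0 g).
Take 2 servings of carrots: +6.0 g fiber for $0.80 (total $1.40, still need 0.0 g).
Filling from the cheapest source first is optimal under one linear minimum: $1.40.

$1.40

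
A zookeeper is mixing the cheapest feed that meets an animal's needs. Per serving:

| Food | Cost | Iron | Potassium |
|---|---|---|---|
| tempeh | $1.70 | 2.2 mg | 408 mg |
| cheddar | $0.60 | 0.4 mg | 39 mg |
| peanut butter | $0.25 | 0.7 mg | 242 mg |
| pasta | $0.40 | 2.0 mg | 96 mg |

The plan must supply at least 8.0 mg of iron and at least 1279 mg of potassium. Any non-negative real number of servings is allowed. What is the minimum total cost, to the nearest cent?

$2.07

Check every corner: each single food scaled to meet both minima, and each pair solved so both constraints bind.
tempeh only: max(8.0/2.2, 1279/408) = 3.636 servings → $6.18.
cheddar only: max(8.0/0.4, 1279/39) = 32.79 servings → $19.68.
peanut butter only: max(8.0/0.7, 1279/242) = 11.43 servings → $2.86.
pasta only: max(8.0/2.0, 1279/96) = 13.32 servings → $5.33.
tempeh + cheddar with both tight: 2.579 servings and 5.817 servings → $7.87.
tempeh + peanut butter: the both-tight solution has a negative serving — not a feasible corner.
tempeh + pasta with both tight: 2.96 servings and 0.7444 servings → $5.33.
cheddar + peanut butter with both tight: 14.97 servings and 2.872 servings → $9.70.
cheddar + pasta with both targets exact would need a negative amount; discard.
peanut butter + pasta with both tight: 4.295 servings and 2.497 servings → $2.07.
So the least-cost plan costs $2.07.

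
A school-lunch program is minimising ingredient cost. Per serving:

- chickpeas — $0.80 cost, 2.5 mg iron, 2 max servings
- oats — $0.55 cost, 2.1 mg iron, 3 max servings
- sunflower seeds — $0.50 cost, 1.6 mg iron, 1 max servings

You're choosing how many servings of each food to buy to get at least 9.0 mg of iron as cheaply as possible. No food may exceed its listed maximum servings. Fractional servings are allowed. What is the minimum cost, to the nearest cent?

Cost per mg of iron: oats $0.2619, sunflower seeds $0.3125, chickpeas $0.3200.
Take 3 servings of oats: +6.3 mg iron for $1.65 (total $1.65, still need 2.7 mg).
Take 1 serving of sunflower seeds: +1.6 mg iron for $0.50 (total $2.15, still need 1.1 mg).
Take 0.44 servings of chickpeas: +1.1 mg iron for $0.35 (total $2.50, still need 0.0 mg).
Filling from the cheapest source first is optimal under one linear minimum: $2.50.

$2.50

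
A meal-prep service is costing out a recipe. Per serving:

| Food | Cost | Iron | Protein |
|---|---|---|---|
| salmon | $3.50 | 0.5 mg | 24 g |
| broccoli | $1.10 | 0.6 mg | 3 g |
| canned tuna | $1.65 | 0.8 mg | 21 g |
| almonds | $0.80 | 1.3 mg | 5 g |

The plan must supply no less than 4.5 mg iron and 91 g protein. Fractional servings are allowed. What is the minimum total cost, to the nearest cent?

$7.53

Check every corner: each single food scaled to meet both minima, and each pair solved so both constraints bind.
salmon only: max(4.5/0.5, 91/24) = 9 servings → $31.50.
broccoli only: max(4.5/0.6, 91/3) = 30.33 servings → $33.37.
canned tuna only: max(4.5/0.8, 91/21) = 5.625 servings → $9.28.
almonds only: max(4.5/1.3, 91/5) = 18.2 servings → $14.56.
salmon + broccoli with both tight: 3.186 servings and 4.845 servings → $16.48.
salmon + canned tuna: the both-tight solution has a negative serving — not a feasible corner.
salmon + almonds with both tight: 3.338 servings and 2.178 servings → $13.43.
broccoli + canned tuna with both tight: 2.127 servings and 4.029 servings → $8.99.
broccoli + almonds: intersection lies outside the first quadrant.
canned tuna + almonds with both tight: 4.112 servings and 0.9313 servings → $7.53.
Cheapest feasible corner: $7.53.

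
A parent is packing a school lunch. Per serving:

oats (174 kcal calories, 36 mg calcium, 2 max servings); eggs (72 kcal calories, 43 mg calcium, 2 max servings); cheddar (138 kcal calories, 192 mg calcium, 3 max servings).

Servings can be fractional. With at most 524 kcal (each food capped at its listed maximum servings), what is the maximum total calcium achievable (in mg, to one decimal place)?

641.7 mg

Calcium per kcal: cheddar 1.391, eggs 0.5972, oats 0.2069.
Take 3 servings of cheddar: uses 414 kcal, +576.0 mg calcium (running total 576.0 mg).
Take 1.528 servings of eggs: uses 110 kcal, +65.7 mg calcium (running total 641.7 mg).
Filling greedily by calcium-per-kcal is optimal for one linear limit, giving 641.7 mg.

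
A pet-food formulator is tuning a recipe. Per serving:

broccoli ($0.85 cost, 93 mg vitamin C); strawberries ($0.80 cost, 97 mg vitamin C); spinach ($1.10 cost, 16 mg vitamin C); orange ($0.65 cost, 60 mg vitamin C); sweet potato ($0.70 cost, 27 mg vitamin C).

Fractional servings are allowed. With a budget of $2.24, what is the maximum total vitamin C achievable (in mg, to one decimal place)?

271.6 mg

Vitamin C per dollar: strawberries 121.2, broccoli 109.4, orange 92.31, sweet potato 38.57, spinach 14.55.
With no serving limits, spend the whole cost allowance on strawberries: $2.24 / $0.80 × 97 mg = 271.6 mg.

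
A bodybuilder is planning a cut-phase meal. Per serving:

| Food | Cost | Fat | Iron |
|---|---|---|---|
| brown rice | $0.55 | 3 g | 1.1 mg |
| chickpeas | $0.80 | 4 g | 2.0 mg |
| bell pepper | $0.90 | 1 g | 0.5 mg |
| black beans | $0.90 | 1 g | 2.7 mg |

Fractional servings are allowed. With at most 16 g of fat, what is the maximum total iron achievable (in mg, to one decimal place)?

Iron per g fat: black beans 2.7, chickpeas 0.5, bell pepper 0.5, brown rice 0.3667.
With no serving limits, spend the whole fat allowance on black beans: 16 g / 1 g × 2.7 mg = 43.2 mg.

43.2 mg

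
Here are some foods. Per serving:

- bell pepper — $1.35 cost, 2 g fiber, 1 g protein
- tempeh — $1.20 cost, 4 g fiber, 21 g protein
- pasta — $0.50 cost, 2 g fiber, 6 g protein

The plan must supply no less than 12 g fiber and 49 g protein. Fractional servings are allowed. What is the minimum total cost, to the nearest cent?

$3.29

Minimising a linear cost over {fiber ≥ 12, protein ≥ 49, servings ≥ 0} — the optimum is at a vertex, using one or two foods.
bell pepper only: max(12/2, 49/1) = 49 servings → $66.15.
tempeh only: max(12/4, 49/21) = 3 servings → $3.60.
pasta only: max(12/2, 49/6) = 8.167 servings → $4.08.
bell pepper + tempeh with both tight: 1.474 servings and 2.263 servings → $4.71.
bell pepper + pasta with both targets exact would need a negative amount; discard.
tempeh + pasta with both tight: 1.444 servings and 3.111 servings → $3.29.
The minimum over all feasible corners is $3.29.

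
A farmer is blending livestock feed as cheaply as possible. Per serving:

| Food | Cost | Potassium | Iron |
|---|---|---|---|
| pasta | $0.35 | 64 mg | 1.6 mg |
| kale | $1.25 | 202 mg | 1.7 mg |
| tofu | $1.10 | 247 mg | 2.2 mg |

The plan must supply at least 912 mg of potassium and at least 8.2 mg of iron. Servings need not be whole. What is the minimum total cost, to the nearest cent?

The cheapest plan sits at a corner of the feasible region — with two constraints it uses at most two foods.
pasta only: max(912/64, 8.2/1.6) = 14.25 servings → $4.99.
kale only: max(912/202, 8.2/1.7) = 4.824 servings → $6.03.
tofu only: max(912/247, 8.2/2.2) = 3.727 servings → $4.10.
pasta + kale with both tight: 0.4944 servings and 4.358 servings → $5.62.
pasta + tofu with both tight: 0.07469 servings and 3.673 servings → $4.07.
kale + tofu with both targets exact would need a negative amount; discard.
So the least-cost plan costs $4.07.

$4.07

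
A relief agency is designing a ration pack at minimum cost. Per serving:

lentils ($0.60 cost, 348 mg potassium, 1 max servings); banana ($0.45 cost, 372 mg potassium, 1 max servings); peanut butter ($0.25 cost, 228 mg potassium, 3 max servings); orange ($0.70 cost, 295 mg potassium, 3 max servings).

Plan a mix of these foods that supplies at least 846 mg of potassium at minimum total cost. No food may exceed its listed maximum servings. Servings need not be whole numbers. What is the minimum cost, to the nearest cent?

Cost per mg of potassium: peanut butter $0.0011, banana $0.0012, lentils $0.0017, orange $0.0024.
Take 3 servings of peanut butter: +684.0 mg potassium for $0.75 (total $0.75, still need 162.0 mg).
Take 0.4355 servings of banana: +162.0 mg potassium for $0.20 (total $0.95, still need 0.0 mg).
Filling from the cheapest source first is optimal under one linear minimum: $0.95.

$0.95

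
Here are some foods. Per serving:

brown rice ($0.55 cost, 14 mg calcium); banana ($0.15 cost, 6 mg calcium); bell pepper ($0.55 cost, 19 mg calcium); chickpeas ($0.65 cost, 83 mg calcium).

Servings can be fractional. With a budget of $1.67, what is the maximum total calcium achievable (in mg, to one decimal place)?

Calcium per dollar: chickpeas 127.7, banana 40, bell pepper 34.55, brown rice 25.45.
With no serving limits, spend the whole cost allowance on chickpeas: $1.67 / $0.65 × 83 mg = 213.2 mg.

213.2 mg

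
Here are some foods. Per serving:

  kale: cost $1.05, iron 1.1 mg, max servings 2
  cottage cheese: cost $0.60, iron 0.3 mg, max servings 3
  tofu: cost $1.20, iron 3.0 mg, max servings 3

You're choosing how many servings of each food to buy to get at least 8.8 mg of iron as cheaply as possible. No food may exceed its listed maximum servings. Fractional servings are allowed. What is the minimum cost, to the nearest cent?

Cost per mg of iron: tofu $0.4000, kale $0.9545, cottage cheese $2.0000.
Take 2.933 servings of tofu: +8.8 mg iron for $3.52 (total $3.52, still need 0.0 mg).
Filling from the cheapest source first is optimal under one linear minimum: $3.52.

$3.52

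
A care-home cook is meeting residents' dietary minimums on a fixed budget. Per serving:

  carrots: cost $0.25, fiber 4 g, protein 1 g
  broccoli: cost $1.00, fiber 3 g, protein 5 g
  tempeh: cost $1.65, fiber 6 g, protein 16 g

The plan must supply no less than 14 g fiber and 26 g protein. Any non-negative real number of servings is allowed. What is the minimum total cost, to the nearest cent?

$2.85

carrots only: max(14/4, 26/1) = 26 servings → $6.50.
broccoli only: max(14/3, 26/5) = 5.2 servings → $5.20.
tempeh only: max(14/6, 26/16) = 2.333 servings → $3.85.
carrots + broccoli with both targets exact would need a negative amount; discard.
carrots + tempeh with both tight: 1.172 servings and 1.552 servings → $2.85.
broccoli + tempeh with both tight: 3.778 servings and 0.4444 servings → $4.51.
The minimum over all feasible corners is $2.85.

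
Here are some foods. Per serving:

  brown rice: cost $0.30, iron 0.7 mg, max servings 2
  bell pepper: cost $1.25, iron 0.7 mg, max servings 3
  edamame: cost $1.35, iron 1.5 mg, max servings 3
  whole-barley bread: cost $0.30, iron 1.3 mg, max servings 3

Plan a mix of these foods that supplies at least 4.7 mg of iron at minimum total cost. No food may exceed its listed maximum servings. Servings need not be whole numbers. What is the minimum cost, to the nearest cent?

$1.24

Cost per mg of iron: whole-barley bread $0.2308, brown rice $0.4286, edamame $0.9000, bell pepper $1.7857.
Take 3 servings of whole-barley bread: +3.9 mg iron for $0.90 (total $0.90, still need 0.8 mg).
Take 1.143 servings of brown rice: +0.8 mg iron for $0.34 (total $1.24, still need 0.0 mg).
Filling from the cheapest source first is optimal under one linear minimum: $1.24.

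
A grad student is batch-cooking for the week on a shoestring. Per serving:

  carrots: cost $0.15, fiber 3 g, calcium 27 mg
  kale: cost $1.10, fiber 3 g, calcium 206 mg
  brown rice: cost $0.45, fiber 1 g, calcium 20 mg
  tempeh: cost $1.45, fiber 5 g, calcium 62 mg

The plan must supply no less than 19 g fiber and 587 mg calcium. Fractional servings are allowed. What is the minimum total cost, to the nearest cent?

An LP optimum is at a vertex; with two nutrient constraints at most two foods are used. Check each candidate.
carrots only: max(19/3, 587/27) = 21.74 servings → $3.26.
kale only: max(19/3, 587/206) = 6.333 servings → $6.97.
brown rice only: max(19/1, 587/20) = 29.35 servings → $13.21.
tempeh only: max(19/5, 587/62) = 9.468 servings → $13.73.
carrots + kale with both tight: 4.009 servings and 2.324 servings → $3.16.
carrots + brown rice: intersection lies outside the first quadrant.
carrots + tempeh: intersection lies outside the first quadrant.
kale + brown rice with both tight: 1.418 servings and 14.75 servings → $8.20.
kale + tempeh with both tight: 2.082 servings and 2.551 servings → $5.99.
brown rice + tempeh: intersection lies outside the first quadrant.
Cheapest feasible corner: $3.16.

$3.16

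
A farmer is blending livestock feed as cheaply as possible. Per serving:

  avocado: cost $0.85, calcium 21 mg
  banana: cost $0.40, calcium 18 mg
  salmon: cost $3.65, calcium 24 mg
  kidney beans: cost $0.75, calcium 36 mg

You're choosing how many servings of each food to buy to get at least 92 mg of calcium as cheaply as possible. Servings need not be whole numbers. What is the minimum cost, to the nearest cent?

Cost per mg of calcium: kidney beans $0.0208, banana $0.0222, avocado $0.0405, salmon $0.1521.
With no serving limits, use only kidney beans: 92 mg / 36 mg = 2.556 servings × $0.75 = $1.92.

$1.92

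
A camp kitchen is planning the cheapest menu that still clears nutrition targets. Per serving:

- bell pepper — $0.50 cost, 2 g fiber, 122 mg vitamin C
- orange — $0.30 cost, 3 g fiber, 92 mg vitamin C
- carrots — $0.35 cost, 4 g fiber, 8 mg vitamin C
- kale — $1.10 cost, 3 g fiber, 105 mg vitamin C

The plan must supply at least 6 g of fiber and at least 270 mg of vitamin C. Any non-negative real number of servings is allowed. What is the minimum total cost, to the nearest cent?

$0.88

For a min-cost LP with two ≥-constraints, a basic feasible solution has at most two positive variables.
bell pepper only: max(6/2, 270/122) = 3 servings → $1.50.
orange only: max(6/3, 270/92) = 2.935 servings → $0.88.
carrots only: max(6/4, 270/8) = 33.75 servings → $11.81.
kale only: max(6/3, 270/105) = 2.571 servings → $2.83.
bell pepper + orange with both tight: 1.418 servings and 1.055 servings → $1.03.
bell pepper + carrots with both tight: 2.186 servings and 0.4068 servings → $1.24.
bell pepper + kale with both tight: 1.154 servings and 1.231 servings → $1.93.
orange + carrots: the both-tight solution has a negative serving — not a feasible corner.
orange + kale: the both-tight solution has a negative serving — not a feasible corner.
carrots + kale: intersection lies outside the first quadrant.
The minimum over all feasible corners is $0.88.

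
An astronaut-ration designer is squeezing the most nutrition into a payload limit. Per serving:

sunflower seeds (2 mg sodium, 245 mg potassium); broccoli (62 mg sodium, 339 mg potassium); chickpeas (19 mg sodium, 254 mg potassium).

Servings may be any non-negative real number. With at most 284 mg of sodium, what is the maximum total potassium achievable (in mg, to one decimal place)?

34790.0 mg

Potassium per mg sodium: sunflower seeds 122.5, chickpeas 13.37, broccoli 5.468.
With no serving limits, spend the whole sodium allowance on sunflower seeds: 284 mg / 2 mg × 245 mg = 34790.0 mg.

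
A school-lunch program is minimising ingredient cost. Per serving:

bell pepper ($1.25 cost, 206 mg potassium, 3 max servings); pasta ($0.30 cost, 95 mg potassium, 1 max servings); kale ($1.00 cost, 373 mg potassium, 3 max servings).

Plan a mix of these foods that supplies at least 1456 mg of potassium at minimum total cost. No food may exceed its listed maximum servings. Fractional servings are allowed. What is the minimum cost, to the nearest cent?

$4.77

Cost per mg of potassium: kale $0.0027, pasta $0.0032, bell pepper $0.0061.
Take 3 servings of kale: +1119.0 mg potassium for $3.00 (total $3.00, still need 337.0 mg).
Take 1 serving of pasta: +95.0 mg potassium for $0.30 (total $3.30, still need 242.0 mg).
Take 1.175 servings of bell pepper: +242.0 mg potassium for $1.47 (total $4.77, still need 0.0 mg).
Filling from the cheapest source first is optimal under one linear minimum: $4.77.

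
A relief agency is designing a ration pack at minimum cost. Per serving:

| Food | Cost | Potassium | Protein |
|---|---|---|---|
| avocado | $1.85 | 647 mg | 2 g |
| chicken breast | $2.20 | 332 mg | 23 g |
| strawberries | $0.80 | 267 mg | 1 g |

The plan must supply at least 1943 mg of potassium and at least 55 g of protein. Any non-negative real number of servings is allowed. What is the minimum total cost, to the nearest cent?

avocado only: max(1943/647, 55/2) = 27.5 servings → $50.88.
chicken breast only: max(1943/332, 55/23) = 5.852 servings → $12.88.
strawberries only: max(1943/267, 55/1) = 55 servings → $44.00.
avocado + chicken breast with both tight: 1.859 servings and 2.23 servings → $8.34.
avocado + strawberries with both targets exact would need a negative amount; discard.
chicken breast + strawberries with both tight: 2.193 servings and 4.55 servings → $8.47.
So the least-cost plan costs $8.34.

$8.34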